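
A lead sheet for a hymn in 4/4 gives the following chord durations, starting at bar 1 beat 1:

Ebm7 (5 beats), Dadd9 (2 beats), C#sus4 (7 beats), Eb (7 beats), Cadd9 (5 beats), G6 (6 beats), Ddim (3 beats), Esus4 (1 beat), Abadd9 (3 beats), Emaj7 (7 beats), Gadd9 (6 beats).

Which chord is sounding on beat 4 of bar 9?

Beat 4 of bar 9 is beat (9−1)×4 + 4 = 36 overall.
Running totals: Ebm7 ends at 5, Dadd9 ends at 7, C#sus4 ends at 14, Eb ends at 21, Cadd9 ends at 26, G6 ends at 32, Ddim ends at 35, Esus4 ends at 36.
Beat 36 falls within Esus4.

Esus4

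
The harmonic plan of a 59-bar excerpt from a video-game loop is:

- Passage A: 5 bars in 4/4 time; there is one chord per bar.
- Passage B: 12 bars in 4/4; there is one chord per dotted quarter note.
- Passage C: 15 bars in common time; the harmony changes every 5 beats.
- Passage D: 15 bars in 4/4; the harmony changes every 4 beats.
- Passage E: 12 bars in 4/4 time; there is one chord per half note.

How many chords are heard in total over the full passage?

88 chords

A has 20 beats and chords last 4 each, so 5 chords.
B has 48 beats and chords last 1.5 each, so 32 chords.
C has 60 beats and chords last 5 each, so 12 chords.
D has 60 beats and chords last 4 each, so 15 chords.
E has 48 beats and chords last 2 each, so 24 chords.
Total: 5 + 32 + 12 + 15 + 24 = 88.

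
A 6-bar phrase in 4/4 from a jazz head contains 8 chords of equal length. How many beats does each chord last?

6 bars × 4 beats/bar = 24 beats total.
24 beats ÷ 8 chords = 3 beats per chord.
(That is a dotted half note.)

3 beats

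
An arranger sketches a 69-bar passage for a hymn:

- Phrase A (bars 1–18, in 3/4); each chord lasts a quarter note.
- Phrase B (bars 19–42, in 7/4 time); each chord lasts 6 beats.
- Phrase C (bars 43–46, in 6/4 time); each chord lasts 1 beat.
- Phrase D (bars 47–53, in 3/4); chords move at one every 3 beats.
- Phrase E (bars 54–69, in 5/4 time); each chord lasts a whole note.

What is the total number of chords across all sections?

A: 18·3 = 54 beats, 54/1 = 54 chords.
B: 24·7 = 168 beats, 168/6 = 28 chords.
C: 4·6 = 24 beats, 24/1 = 24 chords.
D: 7·3 = 21 beats, 21/3 = 7 chords.
E: 16·5 = 80 beats, 80/4 = 20 chords.
Total: 54 + 28 + 24 + 7 + 20 = 133.

133 chords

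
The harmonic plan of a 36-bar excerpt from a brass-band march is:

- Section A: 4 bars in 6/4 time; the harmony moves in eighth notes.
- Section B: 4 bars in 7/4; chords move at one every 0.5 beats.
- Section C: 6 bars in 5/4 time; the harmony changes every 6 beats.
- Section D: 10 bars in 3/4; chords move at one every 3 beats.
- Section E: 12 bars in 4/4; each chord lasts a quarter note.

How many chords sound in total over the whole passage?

A: 4 bars × 6 beats = 24 beats; 0.5 beats/chord → 48 chords.
B: 4 bars × 7 beats = 28 beats; 0.5 beats/chord → 56 chords.
C: 6 bars × 5 beats = 30 beats; 6 beats/chord → 5 chords.
D: 10 bars × 3 beats = 30 beats; 3 beats/chord → 10 chords.
E: 12 bars × 4 beats = 48 beats; 1 beat/chord → 48 chords.
Total: 48 + 56 + 5 + 10 + 48 = 167.

167 chords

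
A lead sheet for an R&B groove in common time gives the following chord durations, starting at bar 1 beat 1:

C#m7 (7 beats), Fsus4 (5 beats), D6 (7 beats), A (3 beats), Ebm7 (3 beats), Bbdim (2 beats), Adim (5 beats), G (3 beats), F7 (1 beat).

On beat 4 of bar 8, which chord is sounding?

Beat 4 of bar 8 is beat (8−1)×4 + 4 = 32 overall.
Running totals: C#m7 ends at 7, Fsus4 ends at 12, D6 ends at 19, A ends at 22, Ebm7 ends at 25, Bbdim ends at 27, Adim ends at 32.
Beat 32 falls within Adim.

Adim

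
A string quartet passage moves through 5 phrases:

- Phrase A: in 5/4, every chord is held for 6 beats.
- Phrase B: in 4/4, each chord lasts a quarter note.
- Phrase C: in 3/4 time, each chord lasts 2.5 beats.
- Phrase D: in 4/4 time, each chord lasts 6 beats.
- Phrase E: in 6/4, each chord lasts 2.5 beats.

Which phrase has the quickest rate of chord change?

Phrase B

A: 5 beats/bar ÷ 6 beats/chord = 5/6 chords/bar.
B: 4 beats/bar ÷ 1 beat/chord = 4 chords/bar.
C: 3 beats/bar ÷ 2.5 beats/chord = 1.2 chords/bar.
D: 4 beats/bar ÷ 6 beats/chord = 2/3 chords/bar.
E: 6 beats/bar ÷ 2.5 beats/chord = 2.4 chords/bar.
Fastest is B at 4 chords/bar.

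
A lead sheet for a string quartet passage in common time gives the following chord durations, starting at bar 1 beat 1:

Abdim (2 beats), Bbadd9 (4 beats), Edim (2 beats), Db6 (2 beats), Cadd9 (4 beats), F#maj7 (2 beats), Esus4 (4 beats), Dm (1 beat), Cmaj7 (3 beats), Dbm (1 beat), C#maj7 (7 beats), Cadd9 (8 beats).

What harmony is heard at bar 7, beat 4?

Beat 4 of bar 7 is beat (7−1)×4 + 4 = 28 overall.
Running totals: Abdim ends at 2, Bbadd9 ends at 6, Edim ends at 8, Db6 ends at 10, Cadd9 ends at 14, F#maj7 ends at 16, Esus4 ends at 20, Dm ends at 21, Cmaj7 ends at 24, Dbm ends at 25, C#maj7 ends at 32.
Beat 28 falls within C#maj7.

C#maj7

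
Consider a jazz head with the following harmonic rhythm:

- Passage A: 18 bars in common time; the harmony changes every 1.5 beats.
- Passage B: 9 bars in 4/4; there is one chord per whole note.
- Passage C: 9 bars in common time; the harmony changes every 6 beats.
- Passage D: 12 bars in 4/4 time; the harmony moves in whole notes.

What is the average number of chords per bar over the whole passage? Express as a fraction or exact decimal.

25/16 chords per bar

A: 18 × 4 = 72 beats ÷ 1.5 = 48 chords.
B: 9 × 4 = 36 beats ÷ 4 = 9 chords.
C: 9 × 4 = 36 beats ÷ 6 = 6 chords.
D: 12 × 4 = 48 beats ÷ 4 = 12 chords.
Overall: 75 chords over 48 bars → 75/48 = 25/16 chords per bar.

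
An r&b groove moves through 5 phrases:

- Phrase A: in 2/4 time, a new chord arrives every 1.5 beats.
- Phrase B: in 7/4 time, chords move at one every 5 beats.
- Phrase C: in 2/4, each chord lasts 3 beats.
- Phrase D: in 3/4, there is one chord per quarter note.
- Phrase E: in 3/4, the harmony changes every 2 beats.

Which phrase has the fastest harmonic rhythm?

Phrase D

A: each chord is 1.5 beats in 2/4, so 4/3 per bar.
B: each chord is 5 beats in 7/4, so 1.4 per bar.
C: each chord is 3 beats in 2/4, so 2/3 per bar.
D: each chord is 1 beat in 3/4, so 3 per bar.
E: each chord is 2 beats in 3/4, so 1.5 per bar.
Fastest is D at 3 chords/bar.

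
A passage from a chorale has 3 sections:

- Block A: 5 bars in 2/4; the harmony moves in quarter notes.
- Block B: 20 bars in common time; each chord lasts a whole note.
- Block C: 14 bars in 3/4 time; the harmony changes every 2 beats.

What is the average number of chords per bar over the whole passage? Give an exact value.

17/13 chords per bar

A: 5 bars of 2 beats is 10 beats; at 1 beat each that's 10 chords.
B: 20 bars of 4 beats is 80 beats; at 4 beats each that's 20 chords.
C: 14 bars of 3 beats is 42 beats; at 2 beats each that's 21 chords.
Overall: 51 chords over 39 bars → 51/39 = 17/13 chords per bar.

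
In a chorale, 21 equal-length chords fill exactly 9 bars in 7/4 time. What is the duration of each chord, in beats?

9 bars × 7 beats/bar = 63 beats total.
63 beats ÷ 21 chords = 3 beats per chord.
(That is a dotted half note.)

3 beats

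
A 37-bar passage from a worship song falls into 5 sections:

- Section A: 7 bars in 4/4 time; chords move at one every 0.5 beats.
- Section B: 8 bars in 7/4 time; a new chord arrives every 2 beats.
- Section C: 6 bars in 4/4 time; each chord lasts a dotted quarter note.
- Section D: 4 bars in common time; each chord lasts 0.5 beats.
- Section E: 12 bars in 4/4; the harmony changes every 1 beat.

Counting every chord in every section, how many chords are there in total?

180 chords

A: 7·4 = 28 beats, 28/0.5 = 56 chords.
B: 8·7 = 56 beats, 56/2 = 28 chords.
C: 6·4 = 24 beats, 24/1.5 = 16 chords.
D: 4·4 = 16 beats, 16/0.5 = 32 chords.
E: 12·4 = 48 beats, 48/1 = 48 chords.
Total: 56 + 28 + 16 + 32 + 48 = 180.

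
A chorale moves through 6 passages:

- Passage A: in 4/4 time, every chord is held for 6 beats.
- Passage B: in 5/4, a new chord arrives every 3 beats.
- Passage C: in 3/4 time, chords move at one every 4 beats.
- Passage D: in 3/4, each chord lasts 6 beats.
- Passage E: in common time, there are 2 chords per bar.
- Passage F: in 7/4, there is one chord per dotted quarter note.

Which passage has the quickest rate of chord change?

Passage F

A: 4 beats/bar ÷ 6 beats/chord = 2/3 chords/bar.
B: 5 beats/bar ÷ 3 beats/chord = 5/3 chords/bar.
C: 3 beats/bar ÷ 4 beats/chord = 0.75 chords/bar.
D: 3 beats/bar ÷ 6 beats/chord = 0.5 chords/bar.
E: 4 beats/bar ÷ 2 beats/chord = 2 chords/bar.
F: 7 beats/bar ÷ 1.5 beats/chord = 14/3 chords/bar.
Fastest is F at 14/3 chords/bar.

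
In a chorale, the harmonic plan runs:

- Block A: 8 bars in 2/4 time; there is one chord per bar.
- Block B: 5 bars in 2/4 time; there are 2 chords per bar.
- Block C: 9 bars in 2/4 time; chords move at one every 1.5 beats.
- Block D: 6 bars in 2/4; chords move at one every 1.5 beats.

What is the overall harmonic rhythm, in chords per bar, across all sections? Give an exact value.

A: 8 bars of 2 beats is 16 beats; at 2 beats each that's 8 chords.
B: 5 bars of 2 beats is 10 beats; at 1 beat each that's 10 chords.
C: 9 bars of 2 beats is 18 beats; at 1.5 beats each that's 12 chords.
D: 6 bars of 2 beats is 12 beats; at 1.5 beats each that's 8 chords.
Overall: 38 chords over 28 bars → 38/28 = 19/14 chords per bar.

19/14 chords per bar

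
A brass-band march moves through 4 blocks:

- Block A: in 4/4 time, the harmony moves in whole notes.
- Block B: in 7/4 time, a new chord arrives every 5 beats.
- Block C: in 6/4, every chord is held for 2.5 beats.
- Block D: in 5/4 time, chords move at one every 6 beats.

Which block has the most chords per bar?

Block C

A: 4/4 = 1 chord/bar.
B: 7/5 = 1.4 chords/bar.
C: 6/2.5 = 2.4 chords/bar.
D: 5/6 = 5/6 chords/bar.
Fastest is C at 2.4 chords/bar.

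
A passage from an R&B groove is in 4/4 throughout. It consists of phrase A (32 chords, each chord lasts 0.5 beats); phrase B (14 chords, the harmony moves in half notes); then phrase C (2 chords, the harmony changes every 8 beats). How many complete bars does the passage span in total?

15 bars

A: 32 × 0.5 = 16 beats = 4 bars.
B: 14 × 2 = 28 beats = 7 bars.
C: 2 × 8 = 16 beats = 4 bars.
Total: 4 + 7 + 4 = 15 bars.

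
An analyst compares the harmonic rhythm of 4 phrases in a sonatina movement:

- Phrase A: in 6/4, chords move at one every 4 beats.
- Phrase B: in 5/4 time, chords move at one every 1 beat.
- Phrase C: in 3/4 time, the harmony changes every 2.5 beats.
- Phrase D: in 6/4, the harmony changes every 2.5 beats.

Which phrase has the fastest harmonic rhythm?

A: 6/4 = 1.5 chords/bar.
B: 5/1 = 5 chords/bar.
C: 3/2.5 = 1.2 chords/bar.
D: 6/2.5 = 2.4 chords/bar.
Fastest is B at 5 chords/bar.

Phrase B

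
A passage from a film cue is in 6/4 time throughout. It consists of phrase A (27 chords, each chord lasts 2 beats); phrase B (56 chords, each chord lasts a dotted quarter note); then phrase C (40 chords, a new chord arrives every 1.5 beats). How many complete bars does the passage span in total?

A: 27 × 2 = 54 beats = 9 bars.
B: 56 × 1.5 = 84 beats = 14 bars.
C: 40 × 1.5 = 60 beats = 10 bars.
Total: 9 + 14 + 10 = 33 bars.

33 bars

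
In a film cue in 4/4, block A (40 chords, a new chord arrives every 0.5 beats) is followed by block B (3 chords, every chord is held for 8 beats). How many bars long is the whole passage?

A: 40 × 0.5 = 20 beats = 5 bars.
B: 3 × 8 = 24 beats = 6 bars.
Total: 5 + 6 = 11 bars.

11 bars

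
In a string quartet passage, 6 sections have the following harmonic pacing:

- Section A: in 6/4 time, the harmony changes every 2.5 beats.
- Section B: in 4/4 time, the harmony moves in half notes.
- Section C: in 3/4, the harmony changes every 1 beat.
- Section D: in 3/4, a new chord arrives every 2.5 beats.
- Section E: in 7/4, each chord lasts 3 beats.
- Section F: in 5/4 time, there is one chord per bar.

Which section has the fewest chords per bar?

Section F

A: 6/2.5 = 2.4 chords/bar.
B: 4/2 = 2 chords/bar.
C: 3/1 = 3 chords/bar.
D: 3/2.5 = 1.2 chords/bar.
E: 7/3 = 7/3 chords/bar.
F: 5/5 = 1 chord/bar.
Slowest is F at 1 chords/bar.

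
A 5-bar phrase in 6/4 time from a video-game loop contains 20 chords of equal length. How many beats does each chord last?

5 bars × 6 beats/bar = 30 beats total.
30 beats ÷ 20 chords = 1.5 beats per chord.
(That is a dotted quarter note.)

1.5 beats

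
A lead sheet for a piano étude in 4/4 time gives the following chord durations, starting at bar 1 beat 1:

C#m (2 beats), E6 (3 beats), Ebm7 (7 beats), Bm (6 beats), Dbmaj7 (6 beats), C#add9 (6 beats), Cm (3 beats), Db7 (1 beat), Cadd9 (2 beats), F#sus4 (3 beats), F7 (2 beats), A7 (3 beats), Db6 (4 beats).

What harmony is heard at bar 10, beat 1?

F#sus4

Beat 1 of bar 10 is beat (10−1)×4 + 1 = 37 overall.
Running totals: C#m ends at 2, E6 ends at 5, Ebm7 ends at 12, Bm ends at 18, Dbmaj7 ends at 24, C#add9 ends at 30, Cm ends at 33, Db7 ends at 34, Cadd9 ends at 36, F#sus4 ends at 39.
Beat 37 falls within F#sus4.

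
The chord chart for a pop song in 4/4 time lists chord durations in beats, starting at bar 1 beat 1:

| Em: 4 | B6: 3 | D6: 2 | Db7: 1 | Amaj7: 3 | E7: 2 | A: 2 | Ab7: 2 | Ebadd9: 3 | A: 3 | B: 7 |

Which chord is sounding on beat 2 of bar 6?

Ebadd9

Beat 2 of bar 6 is beat (6−1)×4 + 2 = 22 overall.
Running totals: Em ends at 4, B6 ends at 7, D6 ends at 9, Db7 ends at 10, Amaj7 ends at 13, E7 ends at 15, A ends at 17, Ab7 ends at 19, Ebadd9 ends at 22.
Beat 22 falls within Ebadd9.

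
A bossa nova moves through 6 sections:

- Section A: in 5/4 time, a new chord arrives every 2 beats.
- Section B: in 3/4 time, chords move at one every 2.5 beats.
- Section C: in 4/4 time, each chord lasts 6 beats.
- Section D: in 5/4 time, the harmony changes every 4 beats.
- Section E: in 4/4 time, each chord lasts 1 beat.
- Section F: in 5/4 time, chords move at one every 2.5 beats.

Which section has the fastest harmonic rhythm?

A: each chord is 2 beats in 5/4, so 2.5 per bar.
B: each chord is 2.5 beats in 3/4, so 1.2 per bar.
C: each chord is 6 beats in 4/4, so 2/3 per bar.
D: each chord is 4 beats in 5/4, so 1.25 per bar.
E: each chord is 1 beat in 4/4, so 4 per bar.
F: each chord is 2.5 beats in 5/4, so 2 per bar.
Fastest is E at 4 chords/bar.

Section E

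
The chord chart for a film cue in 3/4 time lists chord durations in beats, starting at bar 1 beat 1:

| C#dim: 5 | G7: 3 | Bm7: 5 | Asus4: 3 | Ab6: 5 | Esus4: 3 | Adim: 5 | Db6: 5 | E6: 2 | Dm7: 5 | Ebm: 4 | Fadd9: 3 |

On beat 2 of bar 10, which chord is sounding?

Beat 2 of bar 10 is beat (10−1)×3 + 2 = 29 overall.
Running totals: C#dim ends at 5, G7 ends at 8, Bm7 ends at 13, Asus4 ends at 16, Ab6 ends at 21, Esus4 ends at 24, Adim ends at 29.
Beat 29 falls within Adim.

Adim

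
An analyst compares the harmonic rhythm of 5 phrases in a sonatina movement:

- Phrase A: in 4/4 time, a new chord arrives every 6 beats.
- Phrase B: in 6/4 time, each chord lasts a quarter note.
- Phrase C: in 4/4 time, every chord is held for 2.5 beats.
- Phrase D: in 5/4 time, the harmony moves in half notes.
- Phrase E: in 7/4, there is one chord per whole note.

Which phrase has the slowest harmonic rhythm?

Phrase A

A: each chord is 6 beats in 4/4, so 2/3 per bar.
B: each chord is 1 beat in 6/4, so 6 per bar.
C: each chord is 2.5 beats in 4/4, so 1.6 per bar.
D: each chord is 2 beats in 5/4, so 2.5 per bar.
E: each chord is 4 beats in 7/4, so 1.75 per bar.
Slowest is A at 2/3 chords/bar.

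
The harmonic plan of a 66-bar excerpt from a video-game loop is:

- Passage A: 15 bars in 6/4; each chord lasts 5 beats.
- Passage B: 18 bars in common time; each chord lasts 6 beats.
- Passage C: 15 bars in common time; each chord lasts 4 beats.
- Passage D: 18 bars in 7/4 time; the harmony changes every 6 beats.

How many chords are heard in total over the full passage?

66 chords

A: 15·6 = 90 beats, 90/5 = 18 chords.
B: 18·4 = 72 beats, 72/6 = 12 chords.
C: 15·4 = 60 beats, 60/4 = 15 chords.
D: 18·7 = 126 beats, 126/6 = 21 chords.
Total: 18 + 12 + 15 + 21 = 66.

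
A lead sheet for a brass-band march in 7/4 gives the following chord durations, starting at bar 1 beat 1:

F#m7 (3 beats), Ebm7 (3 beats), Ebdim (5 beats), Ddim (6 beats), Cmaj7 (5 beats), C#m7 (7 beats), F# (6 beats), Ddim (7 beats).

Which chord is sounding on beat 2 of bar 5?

F#

Beat 2 of bar 5 is beat (5−1)×7 + 2 = 30 overall.
Running totals: F#m7 ends at 3, Ebm7 ends at 6, Ebdim ends at 11, Ddim ends at 17, Cmaj7 ends at 22, C#m7 ends at 29, F# ends at 35.
Beat 30 falls within F#.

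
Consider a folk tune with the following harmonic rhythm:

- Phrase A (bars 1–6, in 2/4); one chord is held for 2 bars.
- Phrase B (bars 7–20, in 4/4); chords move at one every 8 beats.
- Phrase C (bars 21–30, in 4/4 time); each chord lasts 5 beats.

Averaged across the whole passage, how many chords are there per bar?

0.6 chords per bar

A: 6 × 2 = 12 beats ÷ 4 = 3 chords.
B: 14 × 4 = 56 beats ÷ 8 = 7 chords.
C: 10 × 4 = 40 beats ÷ 5 = 8 chords.
Overall: 18 chords over 30 bars → 18/30 = 0.6 chords per bar.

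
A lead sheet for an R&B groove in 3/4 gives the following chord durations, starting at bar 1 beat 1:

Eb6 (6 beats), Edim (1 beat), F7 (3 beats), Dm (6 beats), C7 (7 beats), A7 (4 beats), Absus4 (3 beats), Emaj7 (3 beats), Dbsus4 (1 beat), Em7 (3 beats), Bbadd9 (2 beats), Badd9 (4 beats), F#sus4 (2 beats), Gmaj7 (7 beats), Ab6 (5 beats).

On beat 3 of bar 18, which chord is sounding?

Beat 3 of bar 18 is beat (18−1)×3 + 3 = 54 overall.
Running totals: Eb6 ends at 6, Edim ends at 7, F7 ends at 10, Dm ends at 16, C7 ends at 23, A7 ends at 27, Absus4 ends at 30, Emaj7 ends at 33, Dbsus4 ends at 34, Em7 ends at 37, Bbadd9 ends at 39, Badd9 ends at 43, F#sus4 ends at 45, Gmaj7 ends at 52, Ab6 ends at 57.
Beat 54 falls within Ab6.

Ab6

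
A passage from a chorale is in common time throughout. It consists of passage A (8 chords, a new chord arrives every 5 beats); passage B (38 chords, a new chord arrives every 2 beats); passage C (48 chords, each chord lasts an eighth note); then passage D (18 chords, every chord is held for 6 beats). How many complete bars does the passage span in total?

A: 8 × 5 = 40 beats = 10 bars.
B: 38 × 2 = 76 beats = 19 bars.
C: 48 × 0.5 = 24 beats = 6 bars.
D: 18 × 6 = 108 beats = 27 bars.
Total: 10 + 19 + 6 + 27 = 62 bars.

62 bars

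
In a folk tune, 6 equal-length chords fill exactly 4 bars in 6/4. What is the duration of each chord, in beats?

4 beats

4 bars × 6 beats/bar = 24 beats total.
24 beats ÷ 6 chords = 4 beats per chord.
(That is a whole note.)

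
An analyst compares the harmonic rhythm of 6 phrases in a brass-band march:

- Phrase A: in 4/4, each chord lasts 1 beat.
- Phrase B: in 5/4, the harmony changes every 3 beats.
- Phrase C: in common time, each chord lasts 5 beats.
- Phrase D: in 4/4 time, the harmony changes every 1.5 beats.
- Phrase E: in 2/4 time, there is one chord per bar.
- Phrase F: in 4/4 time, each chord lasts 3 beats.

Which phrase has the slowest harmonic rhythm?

Phrase C

A: 4/1 = 4 chords/bar.
B: 5/3 = 5/3 chords/bar.
C: 4/5 = 0.8 chords/bar.
D: 4/1.5 = 8/3 chords/bar.
E: 2/2 = 1 chord/bar.
F: 4/3 = 4/3 chords/bar.
Slowest is C at 0.8 chords/bar.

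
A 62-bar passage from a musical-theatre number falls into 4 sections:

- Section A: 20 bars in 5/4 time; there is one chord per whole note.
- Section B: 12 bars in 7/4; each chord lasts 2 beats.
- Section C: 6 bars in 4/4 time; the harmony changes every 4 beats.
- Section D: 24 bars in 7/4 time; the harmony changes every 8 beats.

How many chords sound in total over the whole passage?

94 chords

A: 20·5 = 100 beats, 100/4 = 25 chords.
B: 12·7 = 84 beats, 84/2 = 42 chords.
C: 6·4 = 24 beats, 24/4 = 6 chords.
D: 24·7 = 168 beats, 168/8 = 21 chords.
Total: 25 + 42 + 6 + 21 = 94.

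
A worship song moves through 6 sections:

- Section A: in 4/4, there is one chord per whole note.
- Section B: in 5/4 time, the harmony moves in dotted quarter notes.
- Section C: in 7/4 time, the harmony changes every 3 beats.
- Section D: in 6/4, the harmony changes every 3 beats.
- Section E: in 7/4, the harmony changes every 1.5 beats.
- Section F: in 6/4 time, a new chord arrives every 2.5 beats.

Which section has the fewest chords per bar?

A: 4 beats/bar ÷ 4 beats/chord = 1 chord/bar.
B: 5 beats/bar ÷ 1.5 beats/chord = 10/3 chords/bar.
C: 7 beats/bar ÷ 3 beats/chord = 7/3 chords/bar.
D: 6 beats/bar ÷ 3 beats/chord = 2 chords/bar.
E: 7 beats/bar ÷ 1.5 beats/chord = 14/3 chords/bar.
F: 6 beats/bar ÷ 2.5 beats/chord = 2.4 chords/bar.
Slowest is A at 1 chords/bar.

Section A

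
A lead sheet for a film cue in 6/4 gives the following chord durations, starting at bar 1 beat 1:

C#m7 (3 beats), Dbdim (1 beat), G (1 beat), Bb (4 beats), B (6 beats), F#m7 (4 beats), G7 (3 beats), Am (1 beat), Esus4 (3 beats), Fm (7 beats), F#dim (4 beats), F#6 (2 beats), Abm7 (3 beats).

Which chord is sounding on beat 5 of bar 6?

Beat 5 of bar 6 is beat (6−1)×6 + 5 = 35 overall.
Running totals: C#m7 ends at 3, Dbdim ends at 4, G ends at 5, Bb ends at 9, B ends at 15, F#m7 ends at 19, G7 ends at 22, Am ends at 23, Esus4 ends at 26, Fm ends at 33, F#dim ends at 37.
Beat 35 falls within F#dim.

F#dim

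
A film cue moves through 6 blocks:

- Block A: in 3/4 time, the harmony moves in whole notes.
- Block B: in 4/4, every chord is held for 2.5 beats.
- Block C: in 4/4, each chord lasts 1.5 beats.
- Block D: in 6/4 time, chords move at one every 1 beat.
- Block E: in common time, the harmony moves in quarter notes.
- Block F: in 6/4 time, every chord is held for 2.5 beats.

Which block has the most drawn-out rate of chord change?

Block A

A: 3/4 = 0.75 chords/bar.
B: 4/2.5 = 1.6 chords/bar.
C: 4/1.5 = 8/3 chords/bar.
D: 6/1 = 6 chords/bar.
E: 4/1 = 4 chords/bar.
F: 6/2.5 = 2.4 chords/bar.
Slowest is A at 0.75 chords/bar.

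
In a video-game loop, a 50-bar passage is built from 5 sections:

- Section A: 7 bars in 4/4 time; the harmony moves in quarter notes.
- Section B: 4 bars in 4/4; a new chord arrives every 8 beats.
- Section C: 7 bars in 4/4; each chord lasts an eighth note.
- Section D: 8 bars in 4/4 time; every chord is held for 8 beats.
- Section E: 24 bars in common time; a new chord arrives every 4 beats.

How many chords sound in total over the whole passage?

A: 7·4 = 28 beats, 28/1 = 28 chords.
B: 4·4 = 16 beats, 16/8 = 2 chords.
C: 7·4 = 28 beats, 28/0.5 = 56 chords.
D: 8·4 = 32 beats, 32/8 = 4 chords.
E: 24·4 = 96 beats, 96/4 = 24 chords.
Total: 28 + 2 + 56 + 4 + 24 = 114.

114 chords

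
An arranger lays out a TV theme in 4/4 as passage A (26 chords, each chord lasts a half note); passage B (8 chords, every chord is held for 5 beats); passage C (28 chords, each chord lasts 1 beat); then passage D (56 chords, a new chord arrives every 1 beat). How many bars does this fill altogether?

A: 26 × 2 = 52 beats = 13 bars.
B: 8 × 5 = 40 beats = 10 bars.
C: 28 × 1 = 28 beats = 7 bars.
D: 56 × 1 = 56 beats = 14 bars.
Total: 13 + 10 + 7 + 14 = 44 bars.

44 bars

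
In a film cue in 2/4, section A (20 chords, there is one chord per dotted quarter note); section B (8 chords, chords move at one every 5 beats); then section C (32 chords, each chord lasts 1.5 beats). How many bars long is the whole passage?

A: 20 × 1.5 = 30 beats = 15 bars.
B: 8 × 5 = 40 beats = 20 bars.
C: 32 × 1.5 = 48 beats = 24 bars.
Total: 15 + 20 + 24 = 59 bars.

59 bars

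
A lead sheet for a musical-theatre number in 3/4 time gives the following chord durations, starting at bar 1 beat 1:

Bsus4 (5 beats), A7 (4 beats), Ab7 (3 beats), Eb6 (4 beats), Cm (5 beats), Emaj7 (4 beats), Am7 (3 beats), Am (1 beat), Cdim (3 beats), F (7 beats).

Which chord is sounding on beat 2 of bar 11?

Beat 2 of bar 11 is beat (11−1)×3 + 2 = 32 overall.
Running totals: Bsus4 ends at 5, A7 ends at 9, Ab7 ends at 12, Eb6 ends at 16, Cm ends at 21, Emaj7 ends at 25, Am7 ends at 28, Am ends at 29, Cdim ends at 32.
Beat 32 falls within Cdim.

Cdim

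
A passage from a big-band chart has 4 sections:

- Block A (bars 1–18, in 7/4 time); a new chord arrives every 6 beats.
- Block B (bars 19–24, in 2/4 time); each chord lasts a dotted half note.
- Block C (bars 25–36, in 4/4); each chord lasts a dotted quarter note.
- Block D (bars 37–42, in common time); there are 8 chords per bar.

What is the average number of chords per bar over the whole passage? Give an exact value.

A: 18 bars of 7 beats is 126 beats; at 6 beats each that's 21 chords.
B: 6 bars of 2 beats is 12 beats; at 3 beats each that's 4 chords.
C: 12 bars of 4 beats is 48 beats; at 1.5 beats each that's 32 chords.
D: 6 bars of 4 beats is 24 beats; at 0.5 beats each that's 48 chords.
Overall: 105 chords over 42 bars → 105/42 = 2.5 chords per bar.

2.5 chords per bar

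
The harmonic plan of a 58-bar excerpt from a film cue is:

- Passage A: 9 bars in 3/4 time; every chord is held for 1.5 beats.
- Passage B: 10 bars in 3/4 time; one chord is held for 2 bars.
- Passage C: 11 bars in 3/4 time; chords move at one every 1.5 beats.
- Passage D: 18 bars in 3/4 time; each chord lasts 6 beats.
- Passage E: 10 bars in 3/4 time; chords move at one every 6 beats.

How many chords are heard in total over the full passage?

A has 27 beats and chords last 1.5 each, so 18 chords.
B has 30 beats and chords last 6 each, so 5 chords.
C has 33 beats and chords last 1.5 each, so 22 chords.
D has 54 beats and chords last 6 each, so 9 chords.
E has 30 beats and chords last 6 each, so 5 chords.
Total: 18 + 5 + 22 + 9 + 5 = 59.

59 chords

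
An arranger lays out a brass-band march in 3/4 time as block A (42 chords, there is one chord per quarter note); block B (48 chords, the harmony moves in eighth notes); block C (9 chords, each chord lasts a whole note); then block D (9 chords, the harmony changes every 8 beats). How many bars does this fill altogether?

58 bars

A: 42 × 1 = 42 beats = 14 bars.
B: 48 × 0.5 = 24 beats = 8 bars.
C: 9 × 4 = 36 beats = 12 bars.
D: 9 × 8 = 72 beats = 24 bars.
Total: 14 + 8 + 12 + 24 = 58 bars.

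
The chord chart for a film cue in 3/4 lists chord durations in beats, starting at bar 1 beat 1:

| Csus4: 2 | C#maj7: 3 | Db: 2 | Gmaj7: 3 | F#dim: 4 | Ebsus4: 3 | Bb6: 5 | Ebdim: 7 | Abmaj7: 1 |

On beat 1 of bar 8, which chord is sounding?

Bb6

Beat 1 of bar 8 is beat (8−1)×3 + 1 = 22 overall.
Running totals: Csus4 ends at 2, C#maj7 ends at 5, Db ends at 7, Gmaj7 ends at 10, F#dim ends at 14, Ebsus4 ends at 17, Bb6 ends at 22.
Beat 22 falls within Bb6.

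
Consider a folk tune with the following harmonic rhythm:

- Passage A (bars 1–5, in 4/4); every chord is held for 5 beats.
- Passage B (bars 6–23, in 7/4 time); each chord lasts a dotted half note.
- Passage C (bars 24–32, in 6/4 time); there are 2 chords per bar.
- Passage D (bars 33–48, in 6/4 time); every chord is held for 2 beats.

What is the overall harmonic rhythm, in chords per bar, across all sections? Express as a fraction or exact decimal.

A: 5 bars of 4 beats is 20 beats; at 5 beats each that's 4 chords.
B: 18 bars of 7 beats is 126 beats; at 3 beats each that's 42 chords.
C: 9 bars of 6 beats is 54 beats; at 3 beats each that's 18 chords.
D: 16 bars of 6 beats is 96 beats; at 2 beats each that's 48 chords.
Overall: 112 chords over 48 bars → 112/48 = 7/3 chords per bar.

7/3 chords per bar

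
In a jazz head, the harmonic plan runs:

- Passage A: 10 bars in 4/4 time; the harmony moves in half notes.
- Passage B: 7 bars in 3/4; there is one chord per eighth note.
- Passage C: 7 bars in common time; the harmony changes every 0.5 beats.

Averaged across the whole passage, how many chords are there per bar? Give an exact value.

59/12 chords per bar

A: 10 × 4 = 40 beats ÷ 2 = 20 chords.
B: 7 × 3 = 21 beats ÷ 0.5 = 42 chords.
C: 7 × 4 = 28 beats ÷ 0.5 = 56 chords.
Overall: 118 chords over 24 bars → 118/24 = 59/12 chords per bar.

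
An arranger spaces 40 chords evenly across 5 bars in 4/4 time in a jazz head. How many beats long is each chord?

5 bars × 4 beats/bar = 20 beats total.
20 beats ÷ 40 chords = 0.5 beats per chord.
(That is an eighth note.)

0.5 beats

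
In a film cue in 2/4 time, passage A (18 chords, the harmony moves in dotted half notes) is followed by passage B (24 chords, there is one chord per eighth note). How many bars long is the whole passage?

33 bars

A: 18 × 3 = 54 beats = 27 bars.
B: 24 × 0.5 = 12 beats = 6 bars.
Total: 27 + 6 = 33 bars.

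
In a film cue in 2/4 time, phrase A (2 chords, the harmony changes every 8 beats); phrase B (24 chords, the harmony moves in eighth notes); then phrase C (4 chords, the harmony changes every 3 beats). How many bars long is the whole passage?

20 bars

A: 2 × 8 = 16 beats = 8 bars.
B: 24 × 0.5 = 12 beats = 6 bars.
C: 4 × 3 = 12 beats = 6 bars.
Total: 8 + 6 + 6 = 20 bars.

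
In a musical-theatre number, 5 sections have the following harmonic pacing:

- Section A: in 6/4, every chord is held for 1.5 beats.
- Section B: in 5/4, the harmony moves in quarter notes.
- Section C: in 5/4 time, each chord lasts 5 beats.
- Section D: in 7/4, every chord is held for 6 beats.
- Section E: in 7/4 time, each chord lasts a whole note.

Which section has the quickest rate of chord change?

A: each chord is 1.5 beats in 6/4, so 4 per bar.
B: each chord is 1 beat in 5/4, so 5 per bar.
C: each chord is 5 beats in 5/4, so 1 per bar.
D: each chord is 6 beats in 7/4, so 7/6 per bar.
E: each chord is 4 beats in 7/4, so 1.75 per bar.
Fastest is B at 5 chords/bar.

Section B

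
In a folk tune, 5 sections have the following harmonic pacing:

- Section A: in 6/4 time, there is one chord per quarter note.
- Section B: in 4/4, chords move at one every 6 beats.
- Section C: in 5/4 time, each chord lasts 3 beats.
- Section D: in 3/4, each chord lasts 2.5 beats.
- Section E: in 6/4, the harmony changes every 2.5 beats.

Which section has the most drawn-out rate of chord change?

Section B

A: each chord is 1 beat in 6/4, so 6 per bar.
B: each chord is 6 beats in 4/4, so 2/3 per bar.
C: each chord is 3 beats in 5/4, so 5/3 per bar.
D: each chord is 2.5 beats in 3/4, so 1.2 per bar.
E: each chord is 2.5 beats in 6/4, so 2.4 per bar.
Slowest is B at 2/3 chords/bar.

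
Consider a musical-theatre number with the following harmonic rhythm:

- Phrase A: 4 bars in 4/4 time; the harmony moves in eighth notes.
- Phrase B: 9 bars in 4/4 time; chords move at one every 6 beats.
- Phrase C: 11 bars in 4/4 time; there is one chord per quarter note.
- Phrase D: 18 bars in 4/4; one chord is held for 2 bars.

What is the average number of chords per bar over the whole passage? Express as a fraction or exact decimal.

13/6 chords per bar

A: 4 × 4 = 16 beats ÷ 0.5 = 32 chords.
B: 9 × 4 = 36 beats ÷ 6 = 6 chords.
C: 11 × 4 = 44 beats ÷ 1 = 44 chords.
D: 18 × 4 = 72 beats ÷ 8 = 9 chords.
Overall: 91 chords over 42 bars → 91/42 = 13/6 chords per bar.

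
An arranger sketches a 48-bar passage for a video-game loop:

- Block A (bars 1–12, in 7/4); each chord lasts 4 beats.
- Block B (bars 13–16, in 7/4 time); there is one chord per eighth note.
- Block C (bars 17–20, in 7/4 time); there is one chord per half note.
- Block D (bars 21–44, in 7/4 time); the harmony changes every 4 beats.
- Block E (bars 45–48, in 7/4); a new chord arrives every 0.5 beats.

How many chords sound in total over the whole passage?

189 chords

A has 84 beats and chords last 4 each, so 21 chords.
B has 28 beats and chords last 0.5 each, so 56 chords.
C has 28 beats and chords last 2 each, so 14 chords.
D has 168 beats and chords last 4 each, so 42 chords.
E has 28 beats and chords last 0.5 each, so 56 chords.
Total: 21 + 56 + 14 + 42 + 56 = 189.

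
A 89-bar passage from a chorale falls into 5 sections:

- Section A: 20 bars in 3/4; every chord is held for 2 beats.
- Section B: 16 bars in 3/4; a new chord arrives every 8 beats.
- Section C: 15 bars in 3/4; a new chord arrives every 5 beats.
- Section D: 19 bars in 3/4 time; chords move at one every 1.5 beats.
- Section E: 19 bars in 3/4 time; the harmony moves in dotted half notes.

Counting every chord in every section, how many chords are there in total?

A: 20 bars × 3 beats = 60 beats; 2 beats/chord → 30 chords.
B: 16 bars × 3 beats = 48 beats; 8 beats/chord → 6 chords.
C: 15 bars × 3 beats = 45 beats; 5 beats/chord → 9 chords.
D: 19 bars × 3 beats = 57 beats; 1.5 beats/chord → 38 chords.
E: 19 bars × 3 beats = 57 beats; 3 beats/chord → 19 chords.
Total: 30 + 6 + 9 + 38 + 19 = 102.

102 chords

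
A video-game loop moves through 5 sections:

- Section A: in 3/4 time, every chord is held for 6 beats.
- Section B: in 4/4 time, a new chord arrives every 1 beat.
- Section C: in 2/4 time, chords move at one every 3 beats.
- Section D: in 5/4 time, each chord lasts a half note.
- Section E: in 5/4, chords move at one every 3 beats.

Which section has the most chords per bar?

Section B

A: each chord is 6 beats in 3/4, so 0.5 per bar.
B: each chord is 1 beat in 4/4, so 4 per bar.
C: each chord is 3 beats in 2/4, so 2/3 per bar.
D: each chord is 2 beats in 5/4, so 2.5 per bar.
E: each chord is 3 beats in 5/4, so 5/3 per bar.
Fastest is B at 4 chords/bar.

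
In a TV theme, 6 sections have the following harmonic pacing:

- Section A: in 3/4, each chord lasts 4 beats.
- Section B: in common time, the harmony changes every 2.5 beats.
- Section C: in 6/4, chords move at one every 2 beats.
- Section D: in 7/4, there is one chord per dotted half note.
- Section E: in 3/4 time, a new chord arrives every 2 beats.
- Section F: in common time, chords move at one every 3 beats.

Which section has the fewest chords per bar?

A: 3/4 = 0.75 chords/bar.
B: 4/2.5 = 1.6 chords/bar.
C: 6/2 = 3 chords/bar.
D: 7/3 = 7/3 chords/bar.
E: 3/2 = 1.5 chords/bar.
F: 4/3 = 4/3 chords/bar.
Slowest is A at 0.75 chords/bar.

Section A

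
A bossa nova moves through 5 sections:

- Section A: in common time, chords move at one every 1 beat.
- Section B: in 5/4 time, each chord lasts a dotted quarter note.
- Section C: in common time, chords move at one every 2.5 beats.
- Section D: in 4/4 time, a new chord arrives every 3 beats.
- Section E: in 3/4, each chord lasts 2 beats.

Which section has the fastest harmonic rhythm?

A: 4 beats/bar ÷ 1 beat/chord = 4 chords/bar.
B: 5 beats/bar ÷ 1.5 beats/chord = 10/3 chords/bar.
C: 4 beats/bar ÷ 2.5 beats/chord = 1.6 chords/bar.
D: 4 beats/bar ÷ 3 beats/chord = 4/3 chords/bar.
E: 3 beats/bar ÷ 2 beats/chord = 1.5 chords/bar.
Fastest is A at 4 chords/bar.

Section A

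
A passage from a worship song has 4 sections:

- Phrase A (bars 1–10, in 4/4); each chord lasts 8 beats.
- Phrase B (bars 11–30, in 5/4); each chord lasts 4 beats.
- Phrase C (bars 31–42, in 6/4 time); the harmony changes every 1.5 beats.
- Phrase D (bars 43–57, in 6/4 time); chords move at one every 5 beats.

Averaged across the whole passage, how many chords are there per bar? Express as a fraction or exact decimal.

A: 10 bars of 4 beats is 40 beats; at 8 beats each that's 5 chords.
B: 20 bars of 5 beats is 100 beats; at 4 beats each that's 25 chords.
C: 12 bars of 6 beats is 72 beats; at 1.5 beats each that's 48 chords.
D: 15 bars of 6 beats is 90 beats; at 5 beats each that's 18 chords.
Overall: 96 chords over 57 bars → 96/57 = 32/19 chords per bar.

32/19 chords per bar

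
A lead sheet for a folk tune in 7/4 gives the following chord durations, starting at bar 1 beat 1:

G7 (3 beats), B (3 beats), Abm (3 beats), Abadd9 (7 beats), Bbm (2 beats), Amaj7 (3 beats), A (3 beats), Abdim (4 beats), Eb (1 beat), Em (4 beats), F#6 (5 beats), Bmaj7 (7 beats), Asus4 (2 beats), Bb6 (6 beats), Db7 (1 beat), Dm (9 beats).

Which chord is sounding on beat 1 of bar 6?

F#6

Beat 1 of bar 6 is beat (6−1)×7 + 1 = 36 overall.
Running totals: G7 ends at 3, B ends at 6, Abm ends at 9, Abadd9 ends at 16, Bbm ends at 18, Amaj7 ends at 21, A ends at 24, Abdim ends at 28, Eb ends at 29, Em ends at 33, F#6 ends at 38.
Beat 36 falls within F#6.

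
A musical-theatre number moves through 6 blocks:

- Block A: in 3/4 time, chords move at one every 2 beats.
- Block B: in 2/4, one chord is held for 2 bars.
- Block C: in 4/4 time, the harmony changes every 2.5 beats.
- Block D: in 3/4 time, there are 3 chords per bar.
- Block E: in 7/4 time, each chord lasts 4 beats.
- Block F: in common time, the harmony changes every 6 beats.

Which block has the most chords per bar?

Block D

A: 3 beats/bar ÷ 2 beats/chord = 1.5 chords/bar.
B: 2 beats/bar ÷ 4 beats/chord = 0.5 chords/bar.
C: 4 beats/bar ÷ 2.5 beats/chord = 1.6 chords/bar.
D: 3 beats/bar ÷ 1 beat/chord = 3 chords/bar.
E: 7 beats/bar ÷ 4 beats/chord = 1.75 chords/bar.
F: 4 beats/bar ÷ 6 beats/chord = 2/3 chords/bar.
Fastest is D at 3 chords/bar.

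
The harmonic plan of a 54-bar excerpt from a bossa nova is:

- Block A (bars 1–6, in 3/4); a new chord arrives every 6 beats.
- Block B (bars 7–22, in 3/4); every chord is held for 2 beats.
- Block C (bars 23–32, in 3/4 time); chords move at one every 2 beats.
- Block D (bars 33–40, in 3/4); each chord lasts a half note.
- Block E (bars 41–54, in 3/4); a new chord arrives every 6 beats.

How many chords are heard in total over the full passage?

61 chords

A has 18 beats and chords last 6 each, so 3 chords.
B has 48 beats and chords last 2 each, so 24 chords.
C has 30 beats and chords last 2 each, so 15 chords.
D has 24 beats and chords last 2 each, so 12 chords.
E has 42 beats and chords last 6 each, so 7 chords.
Total: 3 + 24 + 15 + 12 + 7 = 61.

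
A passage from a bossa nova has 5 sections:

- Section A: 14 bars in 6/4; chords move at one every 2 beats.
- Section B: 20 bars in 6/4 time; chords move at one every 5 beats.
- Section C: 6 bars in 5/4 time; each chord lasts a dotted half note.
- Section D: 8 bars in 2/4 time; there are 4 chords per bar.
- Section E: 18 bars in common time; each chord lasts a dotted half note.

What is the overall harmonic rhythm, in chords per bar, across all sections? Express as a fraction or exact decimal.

A: 14 × 6 = 84 beats ÷ 2 = 42 chords.
B: 20 × 6 = 120 beats ÷ 5 = 24 chords.
C: 6 × 5 = 30 beats ÷ 3 = 10 chords.
D: 8 × 2 = 16 beats ÷ 0.5 = 32 chords.
E: 18 × 4 = 72 beats ÷ 3 = 24 chords.
Overall: 132 chords over 66 bars → 132/66 = 2 chords per bar.

2 chords per bar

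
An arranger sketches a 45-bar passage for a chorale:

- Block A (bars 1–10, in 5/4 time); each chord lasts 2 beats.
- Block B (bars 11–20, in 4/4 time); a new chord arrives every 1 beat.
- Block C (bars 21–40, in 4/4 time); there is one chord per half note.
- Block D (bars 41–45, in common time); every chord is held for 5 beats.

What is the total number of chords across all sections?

A has 50 beats and chords last 2 each, so 25 chords.
B has 40 beats and chords last 1 each, so 40 chords.
C has 80 beats and chords last 2 each, so 40 chords.
D has 20 beats and chords last 5 each, so 4 chords.
Total: 25 + 40 + 40 + 4 = 109.

109 chords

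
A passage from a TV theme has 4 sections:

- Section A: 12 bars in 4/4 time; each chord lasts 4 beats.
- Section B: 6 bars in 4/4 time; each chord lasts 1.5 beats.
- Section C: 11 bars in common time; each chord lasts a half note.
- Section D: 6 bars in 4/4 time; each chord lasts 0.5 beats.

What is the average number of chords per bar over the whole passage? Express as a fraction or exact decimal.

2.8 chords per bar

A: 12 bars of 4 beats is 48 beats; at 4 beats each that's 12 chords.
B: 6 bars of 4 beats is 24 beats; at 1.5 beats each that's 16 chords.
C: 11 bars of 4 beats is 44 beats; at 2 beats each that's 22 chords.
D: 6 bars of 4 beats is 24 beats; at 0.5 beats each that's 48 chords.
Overall: 98 chords over 35 bars → 98/35 = 2.8 chords per bar.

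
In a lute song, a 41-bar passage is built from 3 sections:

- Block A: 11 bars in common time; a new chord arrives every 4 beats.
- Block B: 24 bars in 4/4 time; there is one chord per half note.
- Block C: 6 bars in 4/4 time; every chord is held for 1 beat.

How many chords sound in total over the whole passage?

A has 44 beats and chords last 4 each, so 11 chords.
B has 96 beats and chords last 2 each, so 48 chords.
C has 24 beats and chords last 1 each, so 24 chords.
Total: 11 + 48 + 24 = 83.

83 chords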